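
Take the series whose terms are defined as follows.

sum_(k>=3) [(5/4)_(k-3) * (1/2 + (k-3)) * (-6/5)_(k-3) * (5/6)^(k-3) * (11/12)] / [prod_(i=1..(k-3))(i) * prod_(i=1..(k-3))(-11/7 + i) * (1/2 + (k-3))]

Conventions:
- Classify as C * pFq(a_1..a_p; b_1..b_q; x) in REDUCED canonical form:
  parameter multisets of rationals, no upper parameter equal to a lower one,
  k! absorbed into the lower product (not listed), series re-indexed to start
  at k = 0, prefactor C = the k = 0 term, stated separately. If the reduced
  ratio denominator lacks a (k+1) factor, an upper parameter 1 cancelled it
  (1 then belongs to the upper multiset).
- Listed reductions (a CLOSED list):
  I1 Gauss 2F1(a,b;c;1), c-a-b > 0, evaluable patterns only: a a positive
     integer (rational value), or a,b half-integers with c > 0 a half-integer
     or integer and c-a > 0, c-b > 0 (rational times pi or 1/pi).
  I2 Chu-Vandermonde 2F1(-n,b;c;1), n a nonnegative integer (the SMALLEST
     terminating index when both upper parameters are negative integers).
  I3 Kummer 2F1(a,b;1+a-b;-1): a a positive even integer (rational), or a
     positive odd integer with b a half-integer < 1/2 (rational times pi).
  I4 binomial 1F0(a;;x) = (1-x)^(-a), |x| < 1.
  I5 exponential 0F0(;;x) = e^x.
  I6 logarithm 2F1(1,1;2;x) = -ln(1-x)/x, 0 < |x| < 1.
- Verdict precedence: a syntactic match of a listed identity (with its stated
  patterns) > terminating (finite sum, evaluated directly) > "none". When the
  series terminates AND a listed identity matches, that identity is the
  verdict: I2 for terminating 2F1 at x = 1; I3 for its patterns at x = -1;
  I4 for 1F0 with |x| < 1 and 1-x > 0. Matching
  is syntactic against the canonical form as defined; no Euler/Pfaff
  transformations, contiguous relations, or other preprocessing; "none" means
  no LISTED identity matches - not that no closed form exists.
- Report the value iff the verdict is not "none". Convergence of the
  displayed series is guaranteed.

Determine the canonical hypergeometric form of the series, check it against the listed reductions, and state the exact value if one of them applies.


Prefactor 11/12, argument 5/6: 2F1 with upper {-6/5, 5/4} over lower {-4/7}. Verdict: none - this 2F1 at x = 5/6 matches no listed pattern, and upper {-6/5, 5/4} holds no stopper.

Key step: with t_0 = 11/12, the lower running product (prefactor 11/12) is a rising factorial.
Consecutive-term ratio: r(k) = (5/6) * (k-6/5) (k+5/4) / [(k-4/7) (k+1)] - rational in k. x = (5/6); t_0 = 11/12; negate the roots.


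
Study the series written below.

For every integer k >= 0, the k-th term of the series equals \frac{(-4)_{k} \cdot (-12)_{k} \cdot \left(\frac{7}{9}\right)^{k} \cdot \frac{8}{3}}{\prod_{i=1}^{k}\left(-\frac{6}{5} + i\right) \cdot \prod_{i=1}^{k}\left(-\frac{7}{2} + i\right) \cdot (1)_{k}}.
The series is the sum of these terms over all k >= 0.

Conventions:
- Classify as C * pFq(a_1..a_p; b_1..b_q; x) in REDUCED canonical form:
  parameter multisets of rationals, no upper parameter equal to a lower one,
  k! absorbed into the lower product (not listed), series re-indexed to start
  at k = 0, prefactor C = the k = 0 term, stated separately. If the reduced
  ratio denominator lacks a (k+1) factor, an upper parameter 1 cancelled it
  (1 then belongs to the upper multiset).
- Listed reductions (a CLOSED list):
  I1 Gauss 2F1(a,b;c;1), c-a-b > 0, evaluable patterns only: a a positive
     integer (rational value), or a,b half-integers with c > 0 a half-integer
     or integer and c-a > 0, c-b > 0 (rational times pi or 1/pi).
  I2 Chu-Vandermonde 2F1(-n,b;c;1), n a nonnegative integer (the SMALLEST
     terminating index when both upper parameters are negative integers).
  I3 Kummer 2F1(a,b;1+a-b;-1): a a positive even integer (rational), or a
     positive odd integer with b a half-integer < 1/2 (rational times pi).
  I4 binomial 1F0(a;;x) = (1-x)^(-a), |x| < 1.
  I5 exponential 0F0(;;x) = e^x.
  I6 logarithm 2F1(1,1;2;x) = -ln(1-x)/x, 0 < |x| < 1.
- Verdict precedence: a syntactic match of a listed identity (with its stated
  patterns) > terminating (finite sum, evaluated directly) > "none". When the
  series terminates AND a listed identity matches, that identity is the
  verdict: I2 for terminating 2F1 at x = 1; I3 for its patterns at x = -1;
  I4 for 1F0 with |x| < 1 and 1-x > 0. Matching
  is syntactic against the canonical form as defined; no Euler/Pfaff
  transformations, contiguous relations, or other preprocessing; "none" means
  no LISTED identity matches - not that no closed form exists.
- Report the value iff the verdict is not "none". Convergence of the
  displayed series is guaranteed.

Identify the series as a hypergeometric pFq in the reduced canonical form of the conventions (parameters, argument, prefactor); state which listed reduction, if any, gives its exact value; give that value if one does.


Structural cue: with t_0 = \frac{8}{3}, the lower running product (prefactor 8/3) is a rising factorial.
Term ratio: r(k) = \frac{7}{9} * (k-12) (k-4) / [(k-\frac{5}{2}) (k-\frac{1}{5}) (k+1)] ; factor over Q: parameters, x = \frac{7}{9}, and C = \frac{8}{3}.

Canonical form: C = \frac{8}{3} times 2F2 with upper {-12, -4}, lower {-\frac{5}{2}, -\frac{1}{5}}, x = \frac{7}{9}. Verdict: terminating - the sum ends at index 4 because -4 is a negative integer; exact evaluation follows. Its exact value is \frac{56152328}{2187}.


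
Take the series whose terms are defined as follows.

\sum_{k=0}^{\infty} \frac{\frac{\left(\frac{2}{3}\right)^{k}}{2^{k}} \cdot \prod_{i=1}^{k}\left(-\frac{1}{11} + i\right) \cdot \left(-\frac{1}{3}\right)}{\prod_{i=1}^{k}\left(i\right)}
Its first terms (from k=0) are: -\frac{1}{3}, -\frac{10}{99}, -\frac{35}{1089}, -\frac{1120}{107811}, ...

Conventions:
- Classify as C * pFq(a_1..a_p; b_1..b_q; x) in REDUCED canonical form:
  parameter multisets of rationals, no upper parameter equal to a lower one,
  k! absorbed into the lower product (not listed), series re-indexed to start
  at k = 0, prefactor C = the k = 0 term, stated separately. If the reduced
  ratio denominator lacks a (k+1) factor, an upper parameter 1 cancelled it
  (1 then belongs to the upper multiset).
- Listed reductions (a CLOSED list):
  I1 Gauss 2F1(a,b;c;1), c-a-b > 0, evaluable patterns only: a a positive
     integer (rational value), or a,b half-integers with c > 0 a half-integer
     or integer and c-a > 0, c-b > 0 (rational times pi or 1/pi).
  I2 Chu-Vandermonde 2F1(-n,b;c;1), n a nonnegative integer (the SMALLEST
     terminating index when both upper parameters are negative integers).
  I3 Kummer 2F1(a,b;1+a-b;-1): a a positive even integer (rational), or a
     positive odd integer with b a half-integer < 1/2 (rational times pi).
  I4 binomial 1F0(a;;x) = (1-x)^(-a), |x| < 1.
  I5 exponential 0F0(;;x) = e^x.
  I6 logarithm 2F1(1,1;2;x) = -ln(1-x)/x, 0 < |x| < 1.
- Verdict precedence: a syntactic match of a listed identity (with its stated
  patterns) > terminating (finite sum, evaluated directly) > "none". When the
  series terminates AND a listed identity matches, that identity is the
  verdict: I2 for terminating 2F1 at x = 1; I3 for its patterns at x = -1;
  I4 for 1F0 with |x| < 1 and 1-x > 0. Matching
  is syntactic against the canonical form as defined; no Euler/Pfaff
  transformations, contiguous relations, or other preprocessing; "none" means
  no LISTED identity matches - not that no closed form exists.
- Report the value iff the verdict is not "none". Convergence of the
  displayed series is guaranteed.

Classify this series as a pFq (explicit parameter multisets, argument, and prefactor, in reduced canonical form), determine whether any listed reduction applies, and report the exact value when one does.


Prefactor -\frac{1}{3}, argument \frac{1}{3}: 1F0 with upper {\frac{10}{11}} over lower {-}. Verdict: the binomial series (I4) matches (the 1F0 binomial series: exponent -10/11, x = \frac{1}{3}). Exact value: \left(-\frac{1}{3}\right) \cdot \left(\frac{2}{3}\right)^{-\frac{10}{11}}.

Key observation: from the first term -\frac{1}{3}: the two k-th powers (prefactor -1/3) combine into one argument.
Term ratio: r(k) = \frac{1}{3} * (k+\frac{10}{11}) / [(k+1)] - rational in k. x = \frac{1}{3}; t_0 = -\frac{1}{3}; negate the roots.


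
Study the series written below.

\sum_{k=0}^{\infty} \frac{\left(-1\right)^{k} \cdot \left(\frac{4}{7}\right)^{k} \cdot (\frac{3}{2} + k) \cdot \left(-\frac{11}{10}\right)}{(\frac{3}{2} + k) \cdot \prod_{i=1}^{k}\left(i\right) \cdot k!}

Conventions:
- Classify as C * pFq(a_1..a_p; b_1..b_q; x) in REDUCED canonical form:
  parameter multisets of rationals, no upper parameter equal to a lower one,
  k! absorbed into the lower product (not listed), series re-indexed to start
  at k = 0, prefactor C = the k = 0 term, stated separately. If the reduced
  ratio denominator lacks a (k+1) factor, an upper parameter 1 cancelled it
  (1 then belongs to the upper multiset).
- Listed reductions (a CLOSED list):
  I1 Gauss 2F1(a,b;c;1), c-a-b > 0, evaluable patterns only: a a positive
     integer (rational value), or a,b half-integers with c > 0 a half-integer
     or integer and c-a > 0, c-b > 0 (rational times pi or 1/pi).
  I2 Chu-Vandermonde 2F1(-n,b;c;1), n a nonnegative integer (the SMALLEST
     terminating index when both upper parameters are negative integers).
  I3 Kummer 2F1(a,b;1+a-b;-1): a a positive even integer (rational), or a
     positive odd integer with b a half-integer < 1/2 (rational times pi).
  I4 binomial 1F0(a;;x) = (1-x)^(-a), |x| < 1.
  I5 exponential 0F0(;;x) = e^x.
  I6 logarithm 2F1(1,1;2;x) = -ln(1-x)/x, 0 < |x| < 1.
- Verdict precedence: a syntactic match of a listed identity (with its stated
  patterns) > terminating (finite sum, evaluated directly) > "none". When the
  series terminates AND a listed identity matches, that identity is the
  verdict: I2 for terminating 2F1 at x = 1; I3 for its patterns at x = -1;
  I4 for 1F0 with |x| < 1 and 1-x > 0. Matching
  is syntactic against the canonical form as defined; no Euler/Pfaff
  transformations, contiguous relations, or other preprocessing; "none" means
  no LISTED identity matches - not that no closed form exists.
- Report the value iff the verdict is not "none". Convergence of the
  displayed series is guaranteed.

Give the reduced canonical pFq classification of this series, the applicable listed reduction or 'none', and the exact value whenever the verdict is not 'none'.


Prefactor -\frac{11}{10}, argument -\frac{4}{7}: 0F1 with upper {-} over lower {1}. Verdict: none - at argument -\frac{4}{7} the multisets {-} ; {1} match no listed identity.

Structural cue: with t_0 = -\frac{11}{10}, the lower running product (C = -11/10) is a rising factorial.
Consecutive-term ratio: r(k) = -\frac{4}{7} * 1 / [(k+1) (k+1)] - rational in k. x = -\frac{4}{7}; t_0 = -\frac{11}{10}; negate the roots.


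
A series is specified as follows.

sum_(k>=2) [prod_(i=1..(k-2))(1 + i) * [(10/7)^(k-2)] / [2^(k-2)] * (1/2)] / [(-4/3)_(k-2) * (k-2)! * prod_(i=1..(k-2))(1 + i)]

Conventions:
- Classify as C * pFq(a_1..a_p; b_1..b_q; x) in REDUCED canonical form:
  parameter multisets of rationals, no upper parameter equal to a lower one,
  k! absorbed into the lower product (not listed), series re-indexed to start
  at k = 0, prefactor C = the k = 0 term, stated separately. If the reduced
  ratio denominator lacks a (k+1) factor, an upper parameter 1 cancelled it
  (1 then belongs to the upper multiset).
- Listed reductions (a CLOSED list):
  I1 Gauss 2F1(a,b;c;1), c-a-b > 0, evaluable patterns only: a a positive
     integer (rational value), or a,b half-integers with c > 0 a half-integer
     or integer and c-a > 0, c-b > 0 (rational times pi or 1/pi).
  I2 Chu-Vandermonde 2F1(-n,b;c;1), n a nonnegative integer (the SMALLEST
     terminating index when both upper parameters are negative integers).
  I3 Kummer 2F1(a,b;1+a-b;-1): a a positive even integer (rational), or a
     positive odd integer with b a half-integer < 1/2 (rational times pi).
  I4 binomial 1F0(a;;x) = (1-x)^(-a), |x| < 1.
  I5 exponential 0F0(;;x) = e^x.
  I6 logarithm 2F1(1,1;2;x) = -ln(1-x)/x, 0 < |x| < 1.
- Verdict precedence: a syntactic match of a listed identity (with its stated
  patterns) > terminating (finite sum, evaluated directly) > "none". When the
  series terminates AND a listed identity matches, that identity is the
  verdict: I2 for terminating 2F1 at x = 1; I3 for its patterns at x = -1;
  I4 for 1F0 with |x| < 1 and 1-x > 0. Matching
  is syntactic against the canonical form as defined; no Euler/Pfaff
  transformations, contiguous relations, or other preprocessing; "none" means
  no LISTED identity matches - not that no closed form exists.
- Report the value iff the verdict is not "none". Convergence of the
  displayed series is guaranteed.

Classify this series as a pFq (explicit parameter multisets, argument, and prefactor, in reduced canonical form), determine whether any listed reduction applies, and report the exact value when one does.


Classification (C = 1/2): 0F1 with upper {-}, lower {-4/3}, argument x = 5/7. Verdict: no listed reduction: x = 5/7 and upper {-} fail every I1-I6 pattern.

Key step: t_0 = 1/2 here, and the running product (prefactor 1/2) telescopes to a rising factorial.
Consecutive-term ratio: r(k) = (5/7) * 1 / [(k-4/3) (k+1)] - rational in k. x = (5/7); t_0 = 1/2; negate the roots.


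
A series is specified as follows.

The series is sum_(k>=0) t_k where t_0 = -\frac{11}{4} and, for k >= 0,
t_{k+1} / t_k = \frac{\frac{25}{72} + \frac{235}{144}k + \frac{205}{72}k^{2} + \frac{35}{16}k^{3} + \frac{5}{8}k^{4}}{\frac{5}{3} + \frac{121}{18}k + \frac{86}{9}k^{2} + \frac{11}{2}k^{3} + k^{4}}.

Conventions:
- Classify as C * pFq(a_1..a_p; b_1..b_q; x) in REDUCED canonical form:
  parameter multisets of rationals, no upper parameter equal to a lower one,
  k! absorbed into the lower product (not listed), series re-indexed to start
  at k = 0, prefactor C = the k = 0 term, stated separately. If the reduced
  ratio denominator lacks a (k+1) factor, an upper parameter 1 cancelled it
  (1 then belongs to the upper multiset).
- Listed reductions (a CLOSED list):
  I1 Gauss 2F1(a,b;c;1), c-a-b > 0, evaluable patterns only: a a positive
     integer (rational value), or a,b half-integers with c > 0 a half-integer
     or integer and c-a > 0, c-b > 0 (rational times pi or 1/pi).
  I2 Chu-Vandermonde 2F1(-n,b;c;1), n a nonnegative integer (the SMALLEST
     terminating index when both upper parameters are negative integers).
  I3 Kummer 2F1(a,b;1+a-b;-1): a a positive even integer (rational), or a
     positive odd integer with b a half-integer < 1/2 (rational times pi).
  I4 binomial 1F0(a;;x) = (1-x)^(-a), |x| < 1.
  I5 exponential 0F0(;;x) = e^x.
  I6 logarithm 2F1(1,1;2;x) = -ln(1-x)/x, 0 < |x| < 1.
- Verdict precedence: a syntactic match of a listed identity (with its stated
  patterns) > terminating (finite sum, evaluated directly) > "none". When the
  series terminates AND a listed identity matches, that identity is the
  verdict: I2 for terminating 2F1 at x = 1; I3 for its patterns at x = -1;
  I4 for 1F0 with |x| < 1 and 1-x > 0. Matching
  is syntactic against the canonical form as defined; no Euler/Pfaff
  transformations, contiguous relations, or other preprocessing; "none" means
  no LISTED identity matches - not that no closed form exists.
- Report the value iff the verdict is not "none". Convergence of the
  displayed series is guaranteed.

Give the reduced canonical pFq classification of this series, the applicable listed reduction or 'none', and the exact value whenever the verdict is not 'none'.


Canonical form: C = -\frac{11}{4} times 2F1 with upper {1, 1}, lower {3}, x = \frac{5}{8}. Verdict: none - this 2F1 at x = \frac{5}{8} matches no listed pattern, and upper {1, 1} holds no stopper.

First insight: t_0 = -\frac{11}{4} here, and factor the ratio over Q (C = -11/4, x = 5/8): negated roots = parameters.
Ratio: r(k) = \frac{5}{8} * (k+1) (k+1) / [(k+3) (k+1)] - rational in k. x = \frac{5}{8}; t_0 = -\frac{11}{4}; negate the roots.


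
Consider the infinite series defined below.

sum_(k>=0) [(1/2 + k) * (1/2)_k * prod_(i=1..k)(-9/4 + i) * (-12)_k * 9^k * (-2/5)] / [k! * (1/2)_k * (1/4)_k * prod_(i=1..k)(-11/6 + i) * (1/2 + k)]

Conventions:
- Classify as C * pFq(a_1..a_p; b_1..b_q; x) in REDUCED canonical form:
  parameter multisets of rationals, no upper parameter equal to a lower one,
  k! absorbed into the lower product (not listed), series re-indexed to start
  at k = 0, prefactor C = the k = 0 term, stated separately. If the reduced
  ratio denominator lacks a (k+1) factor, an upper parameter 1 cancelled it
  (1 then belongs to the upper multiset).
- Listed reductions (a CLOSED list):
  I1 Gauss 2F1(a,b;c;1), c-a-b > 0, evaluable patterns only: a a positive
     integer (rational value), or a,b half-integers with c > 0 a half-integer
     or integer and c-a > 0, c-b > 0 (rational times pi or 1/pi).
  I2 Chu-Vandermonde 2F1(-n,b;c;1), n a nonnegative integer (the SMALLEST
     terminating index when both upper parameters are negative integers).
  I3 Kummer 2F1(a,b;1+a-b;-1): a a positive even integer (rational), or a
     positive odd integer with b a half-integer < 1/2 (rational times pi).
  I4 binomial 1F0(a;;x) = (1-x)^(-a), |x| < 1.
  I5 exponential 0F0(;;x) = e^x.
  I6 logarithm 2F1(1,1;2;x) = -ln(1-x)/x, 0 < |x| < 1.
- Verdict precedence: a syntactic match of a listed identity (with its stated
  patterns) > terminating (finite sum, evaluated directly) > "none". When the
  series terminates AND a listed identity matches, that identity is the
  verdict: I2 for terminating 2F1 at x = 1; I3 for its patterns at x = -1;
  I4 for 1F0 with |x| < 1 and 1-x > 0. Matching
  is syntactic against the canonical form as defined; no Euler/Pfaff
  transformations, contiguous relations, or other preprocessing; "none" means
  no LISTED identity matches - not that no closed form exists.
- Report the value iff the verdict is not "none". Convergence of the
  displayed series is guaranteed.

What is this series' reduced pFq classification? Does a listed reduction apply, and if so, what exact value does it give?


Canonical form: C = -2/5 times 2F2 with upper {-12, -5/4}, lower {-5/6, 1/4}, x = 9. Verdict: terminating - the sum ends at index 12 because -12 is a negative integer; exact evaluation follows. Exact value: 761667249795916036708398434/425933055058740651296875.

The tell: t_0 = -2/5 here, and the parameter 1/2 appears in both the upper and lower lists and cancels (alongside the other common factor).
Consecutive-term ratio: r(k) = 9 * (k-12) (k-5/4) / [(k-5/6) (k+1/4) (k+1)] - rational in k. x = 9; t_0 = -2/5; negate the roots.


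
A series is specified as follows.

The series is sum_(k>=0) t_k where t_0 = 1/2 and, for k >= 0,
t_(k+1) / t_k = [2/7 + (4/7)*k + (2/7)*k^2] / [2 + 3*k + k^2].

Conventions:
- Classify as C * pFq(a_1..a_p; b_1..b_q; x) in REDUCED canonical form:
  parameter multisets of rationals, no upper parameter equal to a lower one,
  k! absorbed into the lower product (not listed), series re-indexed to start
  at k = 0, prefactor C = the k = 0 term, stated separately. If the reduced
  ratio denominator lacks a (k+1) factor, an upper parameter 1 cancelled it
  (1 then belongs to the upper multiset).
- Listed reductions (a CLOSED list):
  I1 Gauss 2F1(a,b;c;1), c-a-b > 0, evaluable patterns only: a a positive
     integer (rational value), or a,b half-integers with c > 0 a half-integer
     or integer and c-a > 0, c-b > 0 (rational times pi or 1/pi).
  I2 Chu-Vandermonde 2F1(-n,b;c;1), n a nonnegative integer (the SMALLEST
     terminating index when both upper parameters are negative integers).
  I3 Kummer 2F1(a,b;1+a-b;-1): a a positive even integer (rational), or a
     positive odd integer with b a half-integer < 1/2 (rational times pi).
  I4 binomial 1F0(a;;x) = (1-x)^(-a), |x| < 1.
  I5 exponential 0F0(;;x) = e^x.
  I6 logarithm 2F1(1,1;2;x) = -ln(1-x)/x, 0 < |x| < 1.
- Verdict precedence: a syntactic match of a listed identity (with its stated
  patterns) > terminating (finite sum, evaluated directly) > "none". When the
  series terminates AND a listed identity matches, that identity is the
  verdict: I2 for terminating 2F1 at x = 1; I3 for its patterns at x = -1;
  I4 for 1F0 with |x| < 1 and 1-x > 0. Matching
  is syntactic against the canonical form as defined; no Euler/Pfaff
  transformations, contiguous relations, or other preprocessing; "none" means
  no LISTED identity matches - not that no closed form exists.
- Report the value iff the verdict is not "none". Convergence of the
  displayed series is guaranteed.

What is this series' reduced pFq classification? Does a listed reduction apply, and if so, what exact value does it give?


x = 2/7 here; the reduced form reads 2F1, upper {1, 1}, lower {2}, C = 1/2. Verdict (x = 2/7): logarithm (I6) applies (the logarithm: parameters (1,1;2), x = 2/7). Exact value: (-7/4) * ln(5/7).

The tell: x = (2/7) and the expanded ratio factors over Q; prefactor 1/2, roots give parameters.
Consecutive-term ratio: r(k) = (2/7) * (k+1) (k+1) / [(k+2) (k+1)] - rational in k, leading ratio (2/7); with t_0 = 1/2, classification follows.


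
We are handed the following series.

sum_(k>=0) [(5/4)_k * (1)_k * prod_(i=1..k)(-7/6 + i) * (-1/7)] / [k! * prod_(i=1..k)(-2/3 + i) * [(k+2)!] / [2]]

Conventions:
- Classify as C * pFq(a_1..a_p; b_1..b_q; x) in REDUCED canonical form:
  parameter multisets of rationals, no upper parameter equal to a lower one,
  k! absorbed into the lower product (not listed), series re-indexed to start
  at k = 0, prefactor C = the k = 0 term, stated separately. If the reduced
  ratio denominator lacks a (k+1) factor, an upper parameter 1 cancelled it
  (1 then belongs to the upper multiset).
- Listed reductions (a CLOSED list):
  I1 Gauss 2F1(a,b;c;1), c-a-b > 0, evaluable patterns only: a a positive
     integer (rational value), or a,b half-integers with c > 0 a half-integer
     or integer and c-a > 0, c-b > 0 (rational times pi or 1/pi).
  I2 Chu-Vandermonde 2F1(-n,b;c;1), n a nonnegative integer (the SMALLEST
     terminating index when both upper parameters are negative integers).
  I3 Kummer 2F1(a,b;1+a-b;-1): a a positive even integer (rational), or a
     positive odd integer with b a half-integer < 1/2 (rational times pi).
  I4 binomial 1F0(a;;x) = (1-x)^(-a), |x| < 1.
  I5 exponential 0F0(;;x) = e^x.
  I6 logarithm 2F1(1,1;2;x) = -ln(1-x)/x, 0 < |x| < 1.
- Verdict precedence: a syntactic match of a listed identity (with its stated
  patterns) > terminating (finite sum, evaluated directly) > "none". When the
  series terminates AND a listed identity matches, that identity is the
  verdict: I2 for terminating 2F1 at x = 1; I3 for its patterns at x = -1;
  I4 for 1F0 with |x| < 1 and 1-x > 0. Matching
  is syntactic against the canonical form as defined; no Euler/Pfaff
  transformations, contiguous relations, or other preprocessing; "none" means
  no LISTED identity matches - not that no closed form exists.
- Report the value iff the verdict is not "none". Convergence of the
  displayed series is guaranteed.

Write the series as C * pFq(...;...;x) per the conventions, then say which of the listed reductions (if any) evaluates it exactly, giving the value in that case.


x = 1 here; the reduced form reads 3F2, upper {-1/6, 1, 5/4}, lower {1/3, 3}, C = -1/7. Verdict: none (x = 1): each listed identity misses the multisets {-1/6, 1, 5/4} ; {1/3, 3}.

Key step: t_0 = -1/7 here, and the running product (C = -1/7) telescopes to a rising factorial.
Step ratio: r(k) = 1 * (k-1/6) (k+1) (k+5/4) / [(k+1/3) (k+3) (k+1)] - rational in k, leading ratio 1; with t_0 = -1/7, classification follows.


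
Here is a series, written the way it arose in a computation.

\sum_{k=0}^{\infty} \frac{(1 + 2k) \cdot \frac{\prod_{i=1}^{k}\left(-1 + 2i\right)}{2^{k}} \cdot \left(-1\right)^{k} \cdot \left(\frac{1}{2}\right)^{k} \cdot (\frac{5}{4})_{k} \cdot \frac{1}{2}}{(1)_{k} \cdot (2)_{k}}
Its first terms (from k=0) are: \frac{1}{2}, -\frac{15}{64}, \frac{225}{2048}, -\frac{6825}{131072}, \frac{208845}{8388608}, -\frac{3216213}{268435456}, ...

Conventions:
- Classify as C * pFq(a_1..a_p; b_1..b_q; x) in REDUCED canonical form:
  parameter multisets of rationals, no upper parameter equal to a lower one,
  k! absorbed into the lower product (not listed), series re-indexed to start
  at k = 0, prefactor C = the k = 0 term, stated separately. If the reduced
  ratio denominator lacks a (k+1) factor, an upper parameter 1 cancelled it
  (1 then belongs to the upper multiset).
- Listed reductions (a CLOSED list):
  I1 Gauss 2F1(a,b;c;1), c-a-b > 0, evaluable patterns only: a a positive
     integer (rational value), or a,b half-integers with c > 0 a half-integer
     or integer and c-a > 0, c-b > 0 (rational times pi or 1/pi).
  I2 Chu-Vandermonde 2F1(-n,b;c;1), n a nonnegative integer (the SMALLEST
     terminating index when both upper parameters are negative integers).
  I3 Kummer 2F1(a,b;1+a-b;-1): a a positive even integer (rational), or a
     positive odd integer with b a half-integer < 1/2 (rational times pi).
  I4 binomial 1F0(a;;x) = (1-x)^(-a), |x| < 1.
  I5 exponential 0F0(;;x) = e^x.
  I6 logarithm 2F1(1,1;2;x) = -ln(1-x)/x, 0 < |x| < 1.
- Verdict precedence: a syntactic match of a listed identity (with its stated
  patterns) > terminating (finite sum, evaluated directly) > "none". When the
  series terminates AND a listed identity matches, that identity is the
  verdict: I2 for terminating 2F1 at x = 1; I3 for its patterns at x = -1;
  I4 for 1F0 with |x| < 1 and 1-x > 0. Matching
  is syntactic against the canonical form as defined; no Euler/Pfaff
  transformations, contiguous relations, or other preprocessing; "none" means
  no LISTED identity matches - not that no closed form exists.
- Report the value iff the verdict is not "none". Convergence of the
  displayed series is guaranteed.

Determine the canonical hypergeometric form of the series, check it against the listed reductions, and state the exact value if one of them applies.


This is \frac{1}{2} * 2F1(\frac{5}{4}, \frac{3}{2}; 2; -\frac{1}{2}) in reduced canonical form. Verdict: none. A 2F1 with upper {\frac{5}{4}, \frac{3}{2}} fits none of I1-I6 at x = -\frac{1}{2}; the sum runs forever.

Key observation: with t_0 = \frac{1}{2}, (1)_k (C = 1/2) is k! itself.
Step ratio: r(k) = -\frac{1}{2} * (k+\frac{5}{4}) (k+\frac{3}{2}) / [(k+2) (k+1)] - poly over poly, x = -\frac{1}{2} from leading terms; C = \frac{1}{2} at k = 0.


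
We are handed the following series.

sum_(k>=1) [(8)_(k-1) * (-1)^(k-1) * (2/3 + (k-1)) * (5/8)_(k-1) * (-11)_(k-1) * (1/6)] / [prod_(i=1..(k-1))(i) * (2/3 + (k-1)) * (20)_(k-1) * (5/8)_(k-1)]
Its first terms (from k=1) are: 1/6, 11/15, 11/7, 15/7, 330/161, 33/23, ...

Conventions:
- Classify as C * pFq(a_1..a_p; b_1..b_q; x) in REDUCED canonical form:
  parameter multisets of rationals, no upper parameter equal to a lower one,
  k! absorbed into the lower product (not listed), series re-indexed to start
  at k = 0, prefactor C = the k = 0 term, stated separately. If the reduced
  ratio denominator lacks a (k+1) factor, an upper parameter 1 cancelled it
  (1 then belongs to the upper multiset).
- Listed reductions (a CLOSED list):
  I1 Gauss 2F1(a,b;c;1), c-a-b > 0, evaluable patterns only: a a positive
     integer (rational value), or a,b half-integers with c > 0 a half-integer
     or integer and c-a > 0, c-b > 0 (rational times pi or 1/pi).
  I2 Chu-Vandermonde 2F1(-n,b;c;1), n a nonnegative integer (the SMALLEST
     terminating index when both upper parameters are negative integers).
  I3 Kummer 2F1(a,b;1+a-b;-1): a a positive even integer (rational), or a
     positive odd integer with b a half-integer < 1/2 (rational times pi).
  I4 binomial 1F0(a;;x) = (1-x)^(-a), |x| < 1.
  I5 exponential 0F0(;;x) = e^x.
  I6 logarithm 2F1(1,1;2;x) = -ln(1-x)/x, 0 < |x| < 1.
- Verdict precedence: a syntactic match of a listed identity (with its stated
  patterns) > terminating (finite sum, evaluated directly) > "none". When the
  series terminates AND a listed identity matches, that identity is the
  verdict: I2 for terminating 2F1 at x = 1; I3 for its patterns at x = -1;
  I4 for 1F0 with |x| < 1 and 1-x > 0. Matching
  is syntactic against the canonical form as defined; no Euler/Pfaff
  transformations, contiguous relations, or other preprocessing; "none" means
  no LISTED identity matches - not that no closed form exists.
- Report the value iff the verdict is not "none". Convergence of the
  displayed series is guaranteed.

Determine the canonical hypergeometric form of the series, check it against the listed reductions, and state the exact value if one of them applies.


Reduced: x = -1, 2F1, upper = {-11, 8}, lower = {20}, C = 1/6. Verdict: the Kummer evaluation I3 matches (x = -1; c = 20 equals 1+a-b for upper {-11, 8}: listed pattern). Its exact value is 323/35.

Key step: t_0 = 1/6 here, and the product of the first k integers (C = 1/6) is k!.
Ratio: r(k) = (-1) * (k-11) (k+8) / [(k+20) (k+1)] - rational; roots negated = parameters, x = (-1), C = 1/6.


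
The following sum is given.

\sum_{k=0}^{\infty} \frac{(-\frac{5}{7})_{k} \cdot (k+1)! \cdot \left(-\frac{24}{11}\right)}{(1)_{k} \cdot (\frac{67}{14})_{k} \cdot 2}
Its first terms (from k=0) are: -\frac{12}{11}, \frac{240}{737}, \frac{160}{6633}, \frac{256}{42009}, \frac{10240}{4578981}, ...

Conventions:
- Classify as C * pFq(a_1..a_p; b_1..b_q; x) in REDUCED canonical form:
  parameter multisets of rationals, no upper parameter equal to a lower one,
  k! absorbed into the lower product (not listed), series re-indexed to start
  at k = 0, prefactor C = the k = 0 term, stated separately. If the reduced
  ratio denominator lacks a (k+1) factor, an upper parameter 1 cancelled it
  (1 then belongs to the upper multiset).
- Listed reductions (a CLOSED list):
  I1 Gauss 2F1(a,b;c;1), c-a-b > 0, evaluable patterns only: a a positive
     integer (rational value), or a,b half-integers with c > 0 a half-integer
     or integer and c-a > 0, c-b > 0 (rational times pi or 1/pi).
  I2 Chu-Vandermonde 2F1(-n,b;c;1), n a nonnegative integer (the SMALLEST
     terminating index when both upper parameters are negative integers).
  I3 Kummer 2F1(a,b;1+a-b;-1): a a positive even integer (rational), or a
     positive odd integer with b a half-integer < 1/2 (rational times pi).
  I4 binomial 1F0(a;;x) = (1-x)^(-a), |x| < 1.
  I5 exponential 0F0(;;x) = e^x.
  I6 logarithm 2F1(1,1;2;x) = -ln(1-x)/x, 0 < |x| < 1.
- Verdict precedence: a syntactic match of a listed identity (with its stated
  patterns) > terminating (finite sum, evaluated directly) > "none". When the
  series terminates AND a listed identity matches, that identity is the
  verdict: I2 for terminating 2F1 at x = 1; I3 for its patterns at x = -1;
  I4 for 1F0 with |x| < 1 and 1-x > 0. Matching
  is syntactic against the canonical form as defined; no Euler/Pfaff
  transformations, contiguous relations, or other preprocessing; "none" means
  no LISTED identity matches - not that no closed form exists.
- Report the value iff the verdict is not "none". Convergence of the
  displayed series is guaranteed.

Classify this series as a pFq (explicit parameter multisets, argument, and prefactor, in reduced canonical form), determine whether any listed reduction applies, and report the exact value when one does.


This is -\frac{12}{11} * 2F1(-\frac{5}{7}, 2; \frac{67}{14}; 1) in reduced canonical form. Verdict: the Gauss summation I1 fires (x = 1: the Gamma ratio telescopes since c-a-b = 7/2 > 0 and a = 2 in Z>0). Value: -\frac{2756}{3773}.

Key step: t_0 being -\frac{12}{11}, the constant factors (prefactor -12/11) combine into one prefactor.
Step ratio: r(k) = 1 * (k-\frac{5}{7}) (k+2) / [(k+\frac{67}{14}) (k+1)] - rational in k. x = 1; t_0 = -\frac{12}{11}; negate the roots.


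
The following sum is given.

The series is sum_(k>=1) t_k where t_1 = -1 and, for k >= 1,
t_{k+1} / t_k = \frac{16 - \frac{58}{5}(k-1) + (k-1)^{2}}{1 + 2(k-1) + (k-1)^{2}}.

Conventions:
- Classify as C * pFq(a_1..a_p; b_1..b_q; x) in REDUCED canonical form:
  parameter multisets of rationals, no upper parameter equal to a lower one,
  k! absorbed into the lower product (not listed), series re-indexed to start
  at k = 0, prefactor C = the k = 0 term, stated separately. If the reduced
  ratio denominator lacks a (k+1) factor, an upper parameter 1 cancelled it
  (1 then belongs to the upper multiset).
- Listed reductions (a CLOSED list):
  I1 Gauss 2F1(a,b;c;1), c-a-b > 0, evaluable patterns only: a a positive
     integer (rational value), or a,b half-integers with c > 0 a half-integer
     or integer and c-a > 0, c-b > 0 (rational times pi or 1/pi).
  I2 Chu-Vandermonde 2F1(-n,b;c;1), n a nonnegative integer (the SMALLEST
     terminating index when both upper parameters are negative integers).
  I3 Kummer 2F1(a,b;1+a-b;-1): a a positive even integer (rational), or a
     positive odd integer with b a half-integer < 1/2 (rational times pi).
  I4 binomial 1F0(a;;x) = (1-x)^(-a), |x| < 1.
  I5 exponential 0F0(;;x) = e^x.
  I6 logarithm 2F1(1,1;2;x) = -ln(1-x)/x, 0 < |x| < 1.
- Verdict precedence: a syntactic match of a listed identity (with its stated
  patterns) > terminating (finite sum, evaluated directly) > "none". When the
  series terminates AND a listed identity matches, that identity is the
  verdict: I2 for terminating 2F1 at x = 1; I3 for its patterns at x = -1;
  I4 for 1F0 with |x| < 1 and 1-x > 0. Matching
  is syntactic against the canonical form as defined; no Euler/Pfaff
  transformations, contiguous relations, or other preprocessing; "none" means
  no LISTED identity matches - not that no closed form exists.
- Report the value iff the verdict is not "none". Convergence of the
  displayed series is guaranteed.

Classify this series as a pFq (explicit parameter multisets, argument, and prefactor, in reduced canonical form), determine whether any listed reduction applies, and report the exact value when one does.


At argument 1: a 2F1 with upper {-10, -\frac{8}{5}}, lower {1}, scaled by C = -1. Verdict: the Chu-Vandermonde identity I2 fires (terminating 2F1 at x = 1 with n = 10, b = -8/5, c = 1). Value: -\frac{8260185362}{244140625}.

First insight: t_0 = -1 here, and roots of the ratio polynomials (prefactor -1) are the negated parameters.
Consecutive-term ratio: r(k) = 1 * (k-10) (k-\frac{8}{5}) / [(k+1) (k+1)] - rational; roots negated = parameters, x = 1, C = -1.


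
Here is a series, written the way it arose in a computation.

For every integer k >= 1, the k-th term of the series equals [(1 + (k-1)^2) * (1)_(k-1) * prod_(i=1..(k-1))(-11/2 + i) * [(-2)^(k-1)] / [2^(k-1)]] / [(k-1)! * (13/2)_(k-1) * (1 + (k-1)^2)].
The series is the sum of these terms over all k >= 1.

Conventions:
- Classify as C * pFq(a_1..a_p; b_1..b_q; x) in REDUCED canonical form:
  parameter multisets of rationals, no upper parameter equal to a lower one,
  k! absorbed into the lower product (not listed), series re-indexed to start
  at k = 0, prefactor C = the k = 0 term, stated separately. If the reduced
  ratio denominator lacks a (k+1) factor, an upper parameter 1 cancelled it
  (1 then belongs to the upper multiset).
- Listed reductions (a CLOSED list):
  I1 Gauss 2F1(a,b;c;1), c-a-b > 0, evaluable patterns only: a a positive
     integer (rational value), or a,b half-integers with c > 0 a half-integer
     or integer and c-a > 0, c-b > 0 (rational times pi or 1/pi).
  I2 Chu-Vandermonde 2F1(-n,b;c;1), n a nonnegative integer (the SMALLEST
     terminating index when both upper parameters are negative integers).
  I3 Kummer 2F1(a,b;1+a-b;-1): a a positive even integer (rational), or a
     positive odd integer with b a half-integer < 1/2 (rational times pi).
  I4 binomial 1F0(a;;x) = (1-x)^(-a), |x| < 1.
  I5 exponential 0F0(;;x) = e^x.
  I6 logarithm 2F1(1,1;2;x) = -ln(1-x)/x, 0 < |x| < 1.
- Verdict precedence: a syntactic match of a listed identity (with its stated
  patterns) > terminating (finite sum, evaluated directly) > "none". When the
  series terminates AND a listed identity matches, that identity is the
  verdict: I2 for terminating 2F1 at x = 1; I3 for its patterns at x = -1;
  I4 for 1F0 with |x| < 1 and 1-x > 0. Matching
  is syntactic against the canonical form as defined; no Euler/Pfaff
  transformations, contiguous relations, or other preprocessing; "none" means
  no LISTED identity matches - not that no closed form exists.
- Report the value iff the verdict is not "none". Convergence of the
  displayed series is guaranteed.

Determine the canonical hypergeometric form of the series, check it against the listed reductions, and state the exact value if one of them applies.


At argument -1: a 2F1 with upper {-9/2, 1}, lower {13/2}, scaled by C = 1. Verdict: Kummer's theorem (I3) applies (x = -1; c = 13/2 equals 1+a-b for upper {-9/2, 1}: listed pattern). Hence: (693/1024) * pi.

The tell: t_0 being 1, the running product (C = 1) telescopes to a rising factorial.
Step ratio: r(k) = (-1) * (k-9/2) (k+1) / [(k+13/2) (k+1)] - rational in k, leading ratio (-1); with t_0 = 1, classification follows.


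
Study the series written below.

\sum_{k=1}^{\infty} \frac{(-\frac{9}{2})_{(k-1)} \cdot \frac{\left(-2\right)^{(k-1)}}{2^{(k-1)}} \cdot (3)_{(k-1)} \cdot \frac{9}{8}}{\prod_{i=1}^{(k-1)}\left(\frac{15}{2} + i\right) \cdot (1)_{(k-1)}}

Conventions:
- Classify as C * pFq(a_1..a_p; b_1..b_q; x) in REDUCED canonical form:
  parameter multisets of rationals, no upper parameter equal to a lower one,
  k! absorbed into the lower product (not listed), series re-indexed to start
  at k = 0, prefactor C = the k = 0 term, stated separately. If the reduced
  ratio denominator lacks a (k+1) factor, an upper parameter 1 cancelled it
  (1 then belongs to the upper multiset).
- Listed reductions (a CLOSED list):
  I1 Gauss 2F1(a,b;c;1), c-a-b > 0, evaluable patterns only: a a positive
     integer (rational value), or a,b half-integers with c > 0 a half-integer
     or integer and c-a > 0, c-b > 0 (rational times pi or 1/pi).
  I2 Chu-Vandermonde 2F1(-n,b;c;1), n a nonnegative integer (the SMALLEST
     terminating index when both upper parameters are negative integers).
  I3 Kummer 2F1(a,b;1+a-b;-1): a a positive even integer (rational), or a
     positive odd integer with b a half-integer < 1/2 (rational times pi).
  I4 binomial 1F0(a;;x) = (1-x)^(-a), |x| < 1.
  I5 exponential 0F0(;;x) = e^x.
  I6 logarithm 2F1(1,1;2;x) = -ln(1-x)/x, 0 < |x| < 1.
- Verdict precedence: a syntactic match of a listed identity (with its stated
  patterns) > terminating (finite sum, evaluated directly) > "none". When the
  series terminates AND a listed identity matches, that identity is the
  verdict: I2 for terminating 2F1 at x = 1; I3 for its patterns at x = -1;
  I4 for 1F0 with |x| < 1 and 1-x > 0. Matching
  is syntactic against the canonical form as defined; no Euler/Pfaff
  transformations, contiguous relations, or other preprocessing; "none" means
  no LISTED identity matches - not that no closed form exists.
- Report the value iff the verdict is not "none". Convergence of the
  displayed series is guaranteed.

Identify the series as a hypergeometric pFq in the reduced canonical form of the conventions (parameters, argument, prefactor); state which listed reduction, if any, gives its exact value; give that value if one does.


Prefactor \frac{9}{8}, argument -1: 2F1 with upper {-\frac{9}{2}, 3} over lower {\frac{17}{2}}. Verdict: Kummer's theorem (I3) fires (x = -1; c = \frac{17}{2} equals 1+a-b for upper {-\frac{9}{2}, 3}: listed pattern). Exact value: \frac{405405}{262144} \cdot \pi.

Structural cue: from the first term \frac{9}{8}: (1)_k (C = 9/8) is k! itself.
Ratio: r(k) = -1 * (k-\frac{9}{2}) (k+3) / [(k+\frac{17}{2}) (k+1)] - poly over poly, x = -1 from leading terms; C = \frac{9}{8} at k = 0.


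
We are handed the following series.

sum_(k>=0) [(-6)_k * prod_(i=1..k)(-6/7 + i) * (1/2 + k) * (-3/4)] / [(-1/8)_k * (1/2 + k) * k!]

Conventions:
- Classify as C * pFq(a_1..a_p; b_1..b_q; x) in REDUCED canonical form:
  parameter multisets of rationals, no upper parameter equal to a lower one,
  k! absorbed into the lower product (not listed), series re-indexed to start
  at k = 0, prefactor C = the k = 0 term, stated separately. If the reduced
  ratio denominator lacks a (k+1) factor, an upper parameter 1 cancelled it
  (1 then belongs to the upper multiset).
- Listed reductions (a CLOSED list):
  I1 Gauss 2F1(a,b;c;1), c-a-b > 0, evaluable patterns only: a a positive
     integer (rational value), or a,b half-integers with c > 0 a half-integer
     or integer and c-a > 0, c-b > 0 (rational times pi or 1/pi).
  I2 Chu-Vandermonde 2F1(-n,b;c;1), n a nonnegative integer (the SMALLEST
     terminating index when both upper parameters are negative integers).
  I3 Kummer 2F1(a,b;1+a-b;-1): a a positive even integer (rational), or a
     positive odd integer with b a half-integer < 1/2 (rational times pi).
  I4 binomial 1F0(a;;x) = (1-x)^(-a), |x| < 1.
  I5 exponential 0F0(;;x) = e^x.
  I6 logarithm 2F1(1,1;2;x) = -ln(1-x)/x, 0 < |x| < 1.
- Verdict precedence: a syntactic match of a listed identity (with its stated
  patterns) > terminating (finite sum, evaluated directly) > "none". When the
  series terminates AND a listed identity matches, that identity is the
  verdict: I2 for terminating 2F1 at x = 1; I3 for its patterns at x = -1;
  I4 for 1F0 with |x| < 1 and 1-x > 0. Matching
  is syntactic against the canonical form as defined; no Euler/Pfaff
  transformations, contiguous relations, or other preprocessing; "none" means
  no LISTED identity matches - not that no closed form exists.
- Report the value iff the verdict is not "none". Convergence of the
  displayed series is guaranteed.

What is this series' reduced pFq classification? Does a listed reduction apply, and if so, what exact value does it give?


Prefactor -3/4, argument 1: 2F1 with upper {-6, 1/7} over lower {-1/8}. Verdict at x = 1: Vandermonde's identity (I2) matches (terminating 2F1 at x = 1 with n = 6, b = 1/7, c = -1/8). Its exact value is -33700720185/30533680268.

Structural cue: t_0 being -3/4, striking the common factor k + 1/2 reduces the term (C = -3/4).
Ratio: r(k) = 1 * (k-6) (k+1/7) / [(k-1/8) (k+1)] ; factor over Q: parameters, x = 1, and C = -3/4.
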